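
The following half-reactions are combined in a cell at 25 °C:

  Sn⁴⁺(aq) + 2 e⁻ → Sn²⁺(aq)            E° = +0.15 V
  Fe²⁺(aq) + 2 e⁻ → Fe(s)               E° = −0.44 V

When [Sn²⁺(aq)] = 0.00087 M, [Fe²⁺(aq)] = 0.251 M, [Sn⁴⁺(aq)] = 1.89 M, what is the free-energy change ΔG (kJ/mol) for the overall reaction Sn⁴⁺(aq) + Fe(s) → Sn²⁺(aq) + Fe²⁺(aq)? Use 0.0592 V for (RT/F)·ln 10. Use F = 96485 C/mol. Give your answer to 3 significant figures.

The standard cell potential is +0.15 − (−0.44) = +0.59 V, with n = 2 electrons in the balanced equation.
The reaction quotient is ([Sn²⁺(aq)]·[Fe²⁺(aq)]) / [Sn⁴⁺(aq)] = 0.000116; by Nernst, E = +0.59 − (0.0592/2)(−3.937) = +0.7065 V.
Finally ΔG = −nFE = −(2)(96485 C/mol)(+0.7065 V) = −136 kJ/mol.

−136 kJ/mol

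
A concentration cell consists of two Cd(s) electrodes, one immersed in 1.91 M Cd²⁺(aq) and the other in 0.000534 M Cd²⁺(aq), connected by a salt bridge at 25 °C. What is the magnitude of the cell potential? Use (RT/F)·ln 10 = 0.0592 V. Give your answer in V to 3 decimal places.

For a concentration cell E°cell = 0, since both electrodes use the same couple.
The compartment with the higher Cd²⁺(aq) concentration (1.91 M) acts as the cathode; ions are reduced there and produced at the dilute (0.000534 M) anode.
With n = 2, Ecell = −(0.0592/2)·log([dilute]/[conc]) = −(0.0592/2)·log(0.000534/1.91) = +0.105 V.

0.105 V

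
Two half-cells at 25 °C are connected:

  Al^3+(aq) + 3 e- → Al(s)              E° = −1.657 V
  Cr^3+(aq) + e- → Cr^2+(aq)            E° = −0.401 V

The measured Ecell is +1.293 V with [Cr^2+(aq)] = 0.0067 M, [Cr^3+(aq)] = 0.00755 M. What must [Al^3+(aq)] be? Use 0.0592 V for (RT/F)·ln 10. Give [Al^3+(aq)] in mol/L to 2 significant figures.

Cr³⁺/Cr²⁺ is the cathode (higher E°); E°cell = −0.401 − (−1.657) = +1.256 V with n = 3.
Rearranging E = E° − (0.0592/n)·log Q gives log Q = 3(+1.256 − (+1.293))/0.0592 = −1.875.
Balancing electrons gives 3 Cr^3+(aq) + Al(s) → 3 Cr^2+(aq) + Al^3+(aq); thus Q = ([Cr^2+(aq)]^3·[Al^3+(aq)]) / [Cr^3+(aq)]^3.
Isolating [Al^3+(aq)] in Q = 10^{−1.875} yields log [Al^3+(aq)] = −1.719, i.e. 0.019 M.

0.019 M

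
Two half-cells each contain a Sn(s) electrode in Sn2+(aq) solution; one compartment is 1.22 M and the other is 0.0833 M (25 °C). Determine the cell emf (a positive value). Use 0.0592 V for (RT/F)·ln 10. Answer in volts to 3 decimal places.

0.035 V

For a concentration cell E°cell = 0, since both electrodes use the same couple.
The compartment with the higher Sn2+(aq) concentration (1.22 M) acts as the cathode; ions are reduced there and produced at the dilute (0.0833 M) anode.
With n = 2, Ecell = −(0.0592/2)·log([dilute]/[conc]) = −(0.0592/2)·log(0.0833/1.22) = +0.035 V.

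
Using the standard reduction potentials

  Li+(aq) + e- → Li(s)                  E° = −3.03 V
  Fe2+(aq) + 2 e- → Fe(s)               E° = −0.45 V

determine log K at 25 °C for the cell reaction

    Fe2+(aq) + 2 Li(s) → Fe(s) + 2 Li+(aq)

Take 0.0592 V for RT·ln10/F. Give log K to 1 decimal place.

The Fe²⁺/Fe couple is reduced (cathode); E°cell = −0.45 − (−3.03) = +2.58 V with n = 2.
At equilibrium E = 0, so log K = nE°cell / 0.0592 = (2)(+2.58) / 0.0592 = 87.2.

log K = 87.2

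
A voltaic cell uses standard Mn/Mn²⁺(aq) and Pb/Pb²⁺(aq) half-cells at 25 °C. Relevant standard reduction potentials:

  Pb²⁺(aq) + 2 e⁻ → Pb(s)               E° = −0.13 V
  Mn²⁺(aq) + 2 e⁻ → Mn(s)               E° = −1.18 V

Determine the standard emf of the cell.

+1.05 V

Of the two couples in this cell, the one with the more positive reduction potential is reduced at the cathode: here that is Pb²⁺/Pb (−0.13 V); Mn²⁺/Mn (−1.18 V) is the anode.
E°cell = E°(cathode) − E°(anode) = −0.13 − (−1.18) = +1.05 V.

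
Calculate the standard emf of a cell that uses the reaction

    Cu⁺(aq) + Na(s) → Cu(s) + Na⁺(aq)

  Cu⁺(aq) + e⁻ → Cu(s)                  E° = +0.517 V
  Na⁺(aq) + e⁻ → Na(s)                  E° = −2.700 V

+3.217 V

Cu⁺(aq) gains electrons, so the Cu⁺/Cu couple is the cathode; the Na⁺/Na couple is the anode.
E°cell = E°(cathode) − E°(anode) = +0.517 − (−2.700) = +3.217 V.
The positive value indicates the reaction is spontaneous as written.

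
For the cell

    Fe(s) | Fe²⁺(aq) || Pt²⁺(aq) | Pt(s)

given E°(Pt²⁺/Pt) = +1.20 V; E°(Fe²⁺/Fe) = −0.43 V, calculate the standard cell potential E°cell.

By convention the left-hand electrode in cell notation is the anode (oxidation) and the right-hand electrode is the cathode (reduction).
E°cell = E°(right) − E°(left) = +1.20 − (−0.43) = +1.63 V.

+1.63 V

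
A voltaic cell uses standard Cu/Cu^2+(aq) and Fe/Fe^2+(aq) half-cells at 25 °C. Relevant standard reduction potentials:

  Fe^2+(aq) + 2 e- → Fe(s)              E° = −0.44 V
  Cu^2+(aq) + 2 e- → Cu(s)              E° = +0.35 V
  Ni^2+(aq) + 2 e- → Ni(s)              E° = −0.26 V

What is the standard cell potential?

Of the two couples in this cell, the one with the more positive reduction potential is reduced at the cathode: here that is Cu²⁺/Cu (+0.35 V); Fe²⁺/Fe (−0.44 V) is the anode.
E°cell = E°(cathode) − E°(anode) = +0.35 − (−0.44) = +0.79 V.

+0.79 V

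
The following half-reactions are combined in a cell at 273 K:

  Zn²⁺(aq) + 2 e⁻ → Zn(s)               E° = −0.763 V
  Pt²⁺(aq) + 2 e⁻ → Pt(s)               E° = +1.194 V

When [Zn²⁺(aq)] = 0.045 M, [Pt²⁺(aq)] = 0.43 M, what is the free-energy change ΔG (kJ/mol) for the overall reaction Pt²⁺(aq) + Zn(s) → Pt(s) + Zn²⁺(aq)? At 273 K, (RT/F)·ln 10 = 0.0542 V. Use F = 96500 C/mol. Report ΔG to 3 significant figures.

With Pt²⁺/Pt reduced at the cathode, E°cell = +1.194 − (−0.763) = +1.957 V and n = 2.
The reaction quotient is [Zn²⁺(aq)] / [Pt²⁺(aq)] = 0.105; by Nernst, E = +1.957 − (0.0542/2)(−0.980) = +1.9836 V.
Then ΔG = −nFE = −2 × 96500 × +1.9836 J/mol = −383 kJ/mol.

−383 kJ/mol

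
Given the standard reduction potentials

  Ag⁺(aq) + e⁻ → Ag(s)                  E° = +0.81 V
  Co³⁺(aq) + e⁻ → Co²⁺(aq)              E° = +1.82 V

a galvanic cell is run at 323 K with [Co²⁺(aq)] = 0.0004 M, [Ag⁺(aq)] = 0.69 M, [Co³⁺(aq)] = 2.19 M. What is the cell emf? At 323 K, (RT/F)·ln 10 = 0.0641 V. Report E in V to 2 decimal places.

+1.26 V

The Co³⁺/Co²⁺ couple has the more positive E°, so it is the cathode; Ag⁺/Ag is the anode.
E°cell = +1.82 − (+0.81) = +1.01 V, with n = 1 electron transferred.
For the overall reaction Co³⁺(aq) + Ag(s) → Co²⁺(aq) + Ag⁺(aq), Q = ([Co²⁺(aq)]·[Ag⁺(aq)]) / [Co³⁺(aq)] = 0.000126, giving log Q = −3.900.
E = E° − (0.0641/n)·log Q = +1.01 − (0.0641/1)(−3.900) = +1.26 V.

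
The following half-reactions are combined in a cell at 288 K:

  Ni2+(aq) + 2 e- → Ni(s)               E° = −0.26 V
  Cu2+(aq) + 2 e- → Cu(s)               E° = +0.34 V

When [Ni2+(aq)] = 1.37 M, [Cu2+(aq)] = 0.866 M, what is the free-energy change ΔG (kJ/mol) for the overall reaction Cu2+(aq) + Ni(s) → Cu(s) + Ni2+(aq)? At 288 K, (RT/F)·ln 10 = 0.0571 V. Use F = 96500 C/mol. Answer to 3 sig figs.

−115 kJ/mol

The standard cell potential is +0.34 − (−0.26) = +0.60 V, with n = 2 electrons in the balanced equation.
The reaction quotient is [Ni2+(aq)] / [Cu2+(aq)] = 1.58; by Nernst, E = +0.60 − (0.0571/2)(0.199) = +0.5943 V.
Finally ΔG = −nFE = −(2)(96500 C/mol)(+0.5943 V) = −115 kJ/mol.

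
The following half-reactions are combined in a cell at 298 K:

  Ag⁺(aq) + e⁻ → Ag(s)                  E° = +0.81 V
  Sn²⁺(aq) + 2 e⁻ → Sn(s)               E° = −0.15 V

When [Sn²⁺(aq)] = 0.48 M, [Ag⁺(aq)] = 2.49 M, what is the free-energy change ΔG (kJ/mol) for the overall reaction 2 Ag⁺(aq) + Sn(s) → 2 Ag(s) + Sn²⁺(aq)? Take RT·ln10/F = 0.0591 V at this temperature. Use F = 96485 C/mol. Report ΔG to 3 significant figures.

The standard cell potential is +0.81 − (−0.15) = +0.96 V, with n = 2 electrons in the balanced equation.
Q = [Sn²⁺(aq)] / [Ag⁺(aq)]^2 = 0.0774, so log Q = −1.111 and E = +0.96 − (0.0591/2)(−1.111) = +0.9928 V.
ΔG = −nFE = −(2)(96485)(+0.9928) J/mol = −192 kJ/mol.

−192 kJ/mol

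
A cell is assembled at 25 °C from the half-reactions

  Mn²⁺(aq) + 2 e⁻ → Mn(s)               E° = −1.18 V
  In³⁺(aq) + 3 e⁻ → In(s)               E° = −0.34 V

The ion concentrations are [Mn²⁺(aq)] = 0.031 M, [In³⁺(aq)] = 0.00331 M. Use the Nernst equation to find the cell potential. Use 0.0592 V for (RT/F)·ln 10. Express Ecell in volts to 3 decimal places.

The In³⁺/In couple has the more positive E°, so it is the cathode; Mn²⁺/Mn is the anode.
The standard potential is −0.34 − (−1.18) = +0.84 V and the balanced reaction transfers n = 6 electrons.
Balancing gives 2 In³⁺(aq) + 3 Mn(s) → 2 In(s) + 3 Mn²⁺(aq); hence Q = [Mn²⁺(aq)]^3 / [In³⁺(aq)]^2 = 2.72 (log Q = 0.434).
Applying E = E° − (RT ln10/nF)·log Q gives +0.84 − (0.0592/6)(0.434) = +0.836 V.

+0.836 V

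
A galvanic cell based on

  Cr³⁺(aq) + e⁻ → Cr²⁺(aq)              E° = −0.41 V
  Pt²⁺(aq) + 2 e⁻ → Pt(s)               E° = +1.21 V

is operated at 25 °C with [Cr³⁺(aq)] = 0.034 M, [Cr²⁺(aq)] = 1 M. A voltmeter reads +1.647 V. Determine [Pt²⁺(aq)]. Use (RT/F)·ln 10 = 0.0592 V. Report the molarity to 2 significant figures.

0.0094 M

Pt²⁺/Pt is the cathode (higher E°); E°cell = +1.21 − (−0.41) = +1.62 V with n = 2.
From the Nernst equation, log Q = n(E° − E)/0.0592 = 2·(+1.62 − (+1.647))/0.0592 = −0.912.
For Pt²⁺(aq) + 2 Cr²⁺(aq) → Pt(s) + 2 Cr³⁺(aq), the reaction quotient is Q = [Cr³⁺(aq)]^2 / ([Pt²⁺(aq)]·[Cr²⁺(aq)]^2).
Solving for the unknown gives log [Pt²⁺(aq)] = −2.025, so [Pt²⁺(aq)] ≈ 0.0094 M.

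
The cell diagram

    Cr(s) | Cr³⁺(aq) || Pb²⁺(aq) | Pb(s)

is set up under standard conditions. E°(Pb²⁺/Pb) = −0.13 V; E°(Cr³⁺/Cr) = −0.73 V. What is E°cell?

By convention the left-hand electrode in cell notation is the anode (oxidation) and the right-hand electrode is the cathode (reduction).
E°cell = E°(right) − E°(left) = −0.13 − (−0.73) = +0.60 V.

+0.60 V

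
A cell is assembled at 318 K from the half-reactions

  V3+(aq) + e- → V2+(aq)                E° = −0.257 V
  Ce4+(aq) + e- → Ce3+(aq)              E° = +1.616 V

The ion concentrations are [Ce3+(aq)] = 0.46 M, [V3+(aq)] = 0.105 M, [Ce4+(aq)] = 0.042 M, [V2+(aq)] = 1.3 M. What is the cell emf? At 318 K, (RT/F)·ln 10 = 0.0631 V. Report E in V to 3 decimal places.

+1.876 V

The Ce⁴⁺/Ce³⁺ couple has the more positive E°, so it is the cathode; V³⁺/V²⁺ is the anode.
E°cell = E°cat − E°an = +1.616 − (−0.257) = +1.873 V; n = 1.
For the overall reaction Ce4+(aq) + V2+(aq) → Ce3+(aq) + V3+(aq), Q = ([Ce3+(aq)]·[V3+(aq)]) / ([Ce4+(aq)]·[V2+(aq)]) = 0.885, giving log Q = −0.053.
E = E° − (0.0631/n)·log Q = +1.873 − (0.0631/1)(−0.053) = +1.876 V.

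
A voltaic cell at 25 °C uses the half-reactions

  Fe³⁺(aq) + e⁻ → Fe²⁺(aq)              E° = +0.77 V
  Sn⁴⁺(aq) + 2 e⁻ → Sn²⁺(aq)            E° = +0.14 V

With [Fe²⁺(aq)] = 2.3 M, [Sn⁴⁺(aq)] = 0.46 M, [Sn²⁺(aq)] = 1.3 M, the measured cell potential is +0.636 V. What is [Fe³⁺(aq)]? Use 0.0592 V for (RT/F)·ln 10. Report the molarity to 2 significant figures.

The Fe³⁺/Fe²⁺ couple has the larger reduction potential, so it is the cathode: E°cell = +0.77 − (+0.14) = +0.63 V and n = 2.
Rearranging E = E° − (0.0592/n)·log Q gives log Q = 2(+0.63 − (+0.636))/0.0592 = −0.203.
For 2 Fe³⁺(aq) + Sn²⁺(aq) → 2 Fe²⁺(aq) + Sn⁴⁺(aq), the reaction quotient is Q = ([Fe²⁺(aq)]^2·[Sn⁴⁺(aq)]) / ([Fe³⁺(aq)]^2·[Sn²⁺(aq)]).
Substituting the known concentrations and solving, log [Fe³⁺(aq)] = 0.238 and [Fe³⁺(aq)] = 1.7 M.

1.7 M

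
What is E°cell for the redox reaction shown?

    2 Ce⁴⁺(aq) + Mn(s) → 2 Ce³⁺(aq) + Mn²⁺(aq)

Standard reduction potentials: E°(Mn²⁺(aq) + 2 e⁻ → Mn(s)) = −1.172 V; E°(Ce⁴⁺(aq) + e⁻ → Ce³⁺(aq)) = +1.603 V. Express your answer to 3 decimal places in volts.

+2.775 V

Ce⁴⁺(aq) gains electrons, so the Ce⁴⁺/Ce³⁺ couple is the cathode; the Mn²⁺/Mn couple is the anode.
E°cell = E°(cathode) − E°(anode) = +1.603 − (−1.172) = +2.775 V.
The positive value indicates the reaction is spontaneous as written.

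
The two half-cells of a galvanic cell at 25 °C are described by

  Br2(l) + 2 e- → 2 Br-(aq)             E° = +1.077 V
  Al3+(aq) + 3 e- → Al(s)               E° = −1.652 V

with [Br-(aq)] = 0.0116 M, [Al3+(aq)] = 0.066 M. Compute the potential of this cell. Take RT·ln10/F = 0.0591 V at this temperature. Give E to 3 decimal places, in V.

+2.867 V

Since E°(Br₂/Br⁻) > E°(Al³⁺/Al), Br₂/Br⁻ serves as the cathode.
E°cell = E°cat − E°an = +1.077 − (−1.652) = +2.729 V; n = 6.
For the overall reaction 3 Br2(l) + 2 Al(s) → 6 Br-(aq) + 2 Al3+(aq), Q = [Br-(aq)]^6·[Al3+(aq)]^2 = 1.06×10^−14, giving log Q = −13.974.
Applying E = E° − (RT ln10/nF)·log Q gives +2.729 − (0.0591/6)(−13.974) = +2.867 V.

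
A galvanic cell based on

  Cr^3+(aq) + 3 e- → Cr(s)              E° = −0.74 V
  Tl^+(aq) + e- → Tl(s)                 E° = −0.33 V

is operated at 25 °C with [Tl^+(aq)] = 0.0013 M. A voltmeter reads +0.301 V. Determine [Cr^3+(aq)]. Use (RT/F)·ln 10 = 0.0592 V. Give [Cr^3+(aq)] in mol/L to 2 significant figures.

Tl⁺/Tl is the cathode (higher E°); E°cell = −0.33 − (−0.74) = +0.41 V with n = 3.
Rearranging E = E° − (0.0592/n)·log Q gives log Q = 3(+0.41 − (+0.301))/0.0592 = 5.524.
For 3 Tl^+(aq) + Cr(s) → 3 Tl(s) + Cr^3+(aq), the reaction quotient is Q = [Cr^3+(aq)] / [Tl^+(aq)]^3.
Substituting the known concentrations and solving, log [Cr^3+(aq)] = −3.134 and [Cr^3+(aq)] = 0.00073 M.

0.00073 M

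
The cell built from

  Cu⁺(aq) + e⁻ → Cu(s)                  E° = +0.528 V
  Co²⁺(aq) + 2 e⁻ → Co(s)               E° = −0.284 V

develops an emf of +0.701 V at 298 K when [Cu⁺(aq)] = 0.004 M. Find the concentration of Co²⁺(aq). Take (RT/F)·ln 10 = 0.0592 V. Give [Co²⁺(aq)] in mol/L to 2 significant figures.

The Cu⁺/Cu couple has the larger reduction potential, so it is the cathode: E°cell = +0.528 − (−0.284) = +0.812 V and n = 2.
Since E = E° − (0.0592/n)·log Q, log Q = n(E° − E)/0.0592 = 3.750.
Balancing electrons gives 2 Cu⁺(aq) + Co(s) → 2 Cu(s) + Co²⁺(aq); thus Q = [Co²⁺(aq)] / [Cu⁺(aq)]^2.
Isolating [Co²⁺(aq)] in Q = 10^{3.750} yields log [Co²⁺(aq)] = −1.046, i.e. 0.090 M.

0.090 M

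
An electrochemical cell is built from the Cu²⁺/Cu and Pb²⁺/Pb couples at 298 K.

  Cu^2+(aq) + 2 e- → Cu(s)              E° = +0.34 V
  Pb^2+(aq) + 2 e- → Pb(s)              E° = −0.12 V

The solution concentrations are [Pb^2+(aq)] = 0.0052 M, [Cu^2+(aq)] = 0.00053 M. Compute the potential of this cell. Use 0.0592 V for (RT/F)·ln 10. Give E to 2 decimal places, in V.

The Cu²⁺/Cu couple has the more positive E°, so it is the cathode; Pb²⁺/Pb is the anode.
E°cell = E°cat − E°an = +0.34 − (−0.12) = +0.46 V; n = 2.
The balanced reaction is Cu^2+(aq) + Pb(s) → Cu(s) + Pb^2+(aq), so Q = [Pb^2+(aq)] / [Cu^2+(aq)] = 9.81 and log Q = 0.992.
Applying E = E° − (RT ln10/nF)·log Q gives +0.46 − (0.0592/2)(0.992) = +0.43 V.

+0.43 V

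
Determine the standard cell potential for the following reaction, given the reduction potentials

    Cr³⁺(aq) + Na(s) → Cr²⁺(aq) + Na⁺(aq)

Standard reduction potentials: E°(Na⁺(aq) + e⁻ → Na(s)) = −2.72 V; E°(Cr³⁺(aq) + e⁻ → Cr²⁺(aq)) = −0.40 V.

+2.32 V

In the reaction as written, Cr³⁺(aq) is reduced (cathode) and Na⁺(aq) is produced by oxidation at the anode.
E°cell = E°(cathode) − E°(anode) = −0.40 − (−2.72) = +2.32 V.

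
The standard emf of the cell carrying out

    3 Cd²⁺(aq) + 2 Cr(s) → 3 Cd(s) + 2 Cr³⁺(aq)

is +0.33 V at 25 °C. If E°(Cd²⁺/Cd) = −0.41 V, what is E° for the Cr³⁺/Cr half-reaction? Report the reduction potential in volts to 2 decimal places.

In the reaction as written the Cd²⁺/Cd couple is reduced (cathode) and Cr³⁺/Cr is oxidized (anode), so E°cell = E°(Cd²⁺/Cd) − E°(Cr³⁺/Cr).
E°(Cr³⁺/Cr) = E°(cathode) − E°cell = −0.41 − (+0.33) = −0.74 V.

−0.74 V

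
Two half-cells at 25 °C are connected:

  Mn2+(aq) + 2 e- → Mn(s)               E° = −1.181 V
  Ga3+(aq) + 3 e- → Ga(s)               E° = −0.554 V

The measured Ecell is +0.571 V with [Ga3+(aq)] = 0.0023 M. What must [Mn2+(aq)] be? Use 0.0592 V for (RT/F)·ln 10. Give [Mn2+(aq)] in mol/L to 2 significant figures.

1.4 M

The Ga³⁺/Ga couple has the larger reduction potential, so it is the cathode: E°cell = −0.554 − (−1.181) = +0.627 V and n = 6.
Since E = E° − (0.0592/n)·log Q, log Q = n(E° − E)/0.0592 = 5.676.
The balanced reaction is 2 Ga3+(aq) + 3 Mn(s) → 2 Ga(s) + 3 Mn2+(aq), so Q = [Mn2+(aq)]^3 / [Ga3+(aq)]^2.
Substituting the known concentrations and solving, log [Mn2+(aq)] = 0.133 and [Mn2+(aq)] = 1.4 M.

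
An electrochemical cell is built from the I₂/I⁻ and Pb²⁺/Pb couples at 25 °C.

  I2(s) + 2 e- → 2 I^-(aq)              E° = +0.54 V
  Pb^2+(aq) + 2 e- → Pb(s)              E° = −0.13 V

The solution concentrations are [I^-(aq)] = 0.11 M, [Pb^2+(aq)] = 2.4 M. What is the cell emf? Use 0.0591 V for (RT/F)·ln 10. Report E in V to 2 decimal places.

I₂/I⁻ is reduced (cathode, E° = +0.54 V) and Pb²⁺/Pb is oxidized (anode).
E°cell = E°cat − E°an = +0.54 − (−0.13) = +0.67 V; n = 2.
For the overall reaction I2(s) + Pb(s) → 2 I^-(aq) + Pb^2+(aq), Q = [I^-(aq)]^2·[Pb^2+(aq)] = 0.029, giving log Q = −1.537.
E = E° − (0.0591/n)·log Q = +0.67 − (0.0591/2)(−1.537) = +0.72 V.

+0.72 V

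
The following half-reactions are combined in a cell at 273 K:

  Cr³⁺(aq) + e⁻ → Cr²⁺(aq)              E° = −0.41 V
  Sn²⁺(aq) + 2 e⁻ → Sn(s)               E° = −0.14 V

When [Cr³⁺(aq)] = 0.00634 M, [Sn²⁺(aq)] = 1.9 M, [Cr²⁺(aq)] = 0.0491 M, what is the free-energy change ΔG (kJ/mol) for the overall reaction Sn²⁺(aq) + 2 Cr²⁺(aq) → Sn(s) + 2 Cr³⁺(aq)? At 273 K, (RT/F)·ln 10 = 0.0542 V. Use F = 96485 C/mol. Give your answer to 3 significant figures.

The standard cell potential is −0.14 − (−0.41) = +0.27 V, with n = 2 electrons in the balanced equation.
Q = [Cr³⁺(aq)]^2 / ([Sn²⁺(aq)]·[Cr²⁺(aq)]^2) = 0.00878, so log Q = −2.057 and E = +0.27 − (0.0542/2)(−2.057) = +0.3257 V.
Finally ΔG = −nFE = −(2)(96485 C/mol)(+0.3257 V) = −62.9 kJ/mol.

−62.9 kJ/mol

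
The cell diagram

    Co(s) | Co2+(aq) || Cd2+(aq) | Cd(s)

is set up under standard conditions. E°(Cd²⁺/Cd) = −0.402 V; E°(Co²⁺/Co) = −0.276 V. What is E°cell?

−0.126 V

By convention the left-hand electrode in cell notation is the anode (oxidation) and the right-hand electrode is the cathode (reduction).
E°cell = E°(right) − E°(left) = −0.402 − (−0.276) = −0.126 V.
The negative sign shows that, as written, the cell would require an external voltage to drive the reaction.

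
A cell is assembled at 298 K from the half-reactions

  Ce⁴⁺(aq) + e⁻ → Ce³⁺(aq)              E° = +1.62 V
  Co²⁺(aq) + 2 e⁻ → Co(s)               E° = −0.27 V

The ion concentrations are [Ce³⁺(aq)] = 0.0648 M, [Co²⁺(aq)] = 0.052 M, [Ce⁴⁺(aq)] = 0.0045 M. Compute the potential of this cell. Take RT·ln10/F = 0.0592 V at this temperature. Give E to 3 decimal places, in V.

+1.859 V

Since E°(Ce⁴⁺/Ce³⁺) > E°(Co²⁺/Co), Ce⁴⁺/Ce³⁺ serves as the cathode.
E°cell = E°cat − E°an = +1.62 − (−0.27) = +1.89 V; n = 2.
The balanced reaction is 2 Ce⁴⁺(aq) + Co(s) → 2 Ce³⁺(aq) + Co²⁺(aq), so Q = ([Ce³⁺(aq)]^2·[Co²⁺(aq)]) / [Ce⁴⁺(aq)]^2 = 10.8 and log Q = 1.033.
Applying E = E° − (RT ln10/nF)·log Q gives +1.89 − (0.0592/2)(1.033) = +1.859 V.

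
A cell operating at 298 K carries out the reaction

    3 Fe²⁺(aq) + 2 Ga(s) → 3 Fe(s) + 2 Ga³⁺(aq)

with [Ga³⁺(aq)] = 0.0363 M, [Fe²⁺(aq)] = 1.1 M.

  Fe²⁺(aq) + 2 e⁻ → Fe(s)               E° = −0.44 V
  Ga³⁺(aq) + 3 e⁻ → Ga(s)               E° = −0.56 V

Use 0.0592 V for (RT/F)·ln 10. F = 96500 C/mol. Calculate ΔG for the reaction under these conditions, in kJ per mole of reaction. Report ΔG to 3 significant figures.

With Fe²⁺/Fe reduced at the cathode, E°cell = −0.44 − (−0.56) = +0.12 V and n = 6.
The reaction quotient is [Ga³⁺(aq)]^2 / [Fe²⁺(aq)]^3 = 0.00099; by Nernst, E = +0.12 − (0.0592/6)(−3.004) = +0.1496 V.
Then ΔG = −nFE = −6 × 96500 × +0.1496 J/mol = −86.6 kJ/mol.

−86.6 kJ/mol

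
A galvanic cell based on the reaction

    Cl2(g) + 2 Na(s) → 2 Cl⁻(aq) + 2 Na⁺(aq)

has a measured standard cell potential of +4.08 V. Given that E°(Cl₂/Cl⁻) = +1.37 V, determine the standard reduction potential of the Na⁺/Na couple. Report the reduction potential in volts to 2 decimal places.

In the reaction as written the Cl₂/Cl⁻ couple is reduced (cathode) and Na⁺/Na is oxidized (anode), so E°cell = E°(Cl₂/Cl⁻) − E°(Na⁺/Na).
E°(Na⁺/Na) = E°(cathode) − E°cell = +1.37 − (+4.08) = −2.71 V.

−2.71 V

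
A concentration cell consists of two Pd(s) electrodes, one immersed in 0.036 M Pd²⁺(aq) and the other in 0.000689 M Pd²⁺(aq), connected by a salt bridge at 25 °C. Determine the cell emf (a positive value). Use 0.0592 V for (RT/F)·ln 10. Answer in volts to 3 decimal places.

0.051 V

For a concentration cell E°cell = 0, since both electrodes use the same couple.
The compartment with the higher Pd²⁺(aq) concentration (0.036 M) acts as the cathode; ions are reduced there and produced at the dilute (0.000689 M) anode.
With n = 2, Ecell = −(0.0592/2)·log([dilute]/[conc]) = −(0.0592/2)·log(0.000689/0.036) = +0.051 V.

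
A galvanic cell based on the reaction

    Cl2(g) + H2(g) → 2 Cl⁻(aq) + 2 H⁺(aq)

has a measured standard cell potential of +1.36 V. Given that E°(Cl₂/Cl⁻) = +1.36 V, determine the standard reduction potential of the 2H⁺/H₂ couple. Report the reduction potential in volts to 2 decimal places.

+0.00 V

In the reaction as written the Cl₂/Cl⁻ couple is reduced (cathode) and 2H⁺/H₂ is oxidized (anode), so E°cell = E°(Cl₂/Cl⁻) − E°(2H⁺/H₂).
E°(2H⁺/H₂) = E°(cathode) − E°cell = +1.36 − (+1.36) = +0.00 V.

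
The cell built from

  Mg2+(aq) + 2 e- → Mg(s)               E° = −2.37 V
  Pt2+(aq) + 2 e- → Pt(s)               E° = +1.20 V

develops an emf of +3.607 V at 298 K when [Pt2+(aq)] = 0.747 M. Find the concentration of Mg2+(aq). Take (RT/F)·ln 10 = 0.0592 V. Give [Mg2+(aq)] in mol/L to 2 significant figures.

0.042 M

The Pt²⁺/Pt couple has the larger reduction potential, so it is the cathode: E°cell = +1.20 − (−2.37) = +3.57 V and n = 2.
From the Nernst equation, log Q = n(E° − E)/0.0592 = 2·(+3.57 − (+3.607))/0.0592 = −1.250.
For Pt2+(aq) + Mg(s) → Pt(s) + Mg2+(aq), the reaction quotient is Q = [Mg2+(aq)] / [Pt2+(aq)].
Solving for the unknown gives log [Mg2+(aq)] = −1.377, so [Mg2+(aq)] ≈ 0.042 M.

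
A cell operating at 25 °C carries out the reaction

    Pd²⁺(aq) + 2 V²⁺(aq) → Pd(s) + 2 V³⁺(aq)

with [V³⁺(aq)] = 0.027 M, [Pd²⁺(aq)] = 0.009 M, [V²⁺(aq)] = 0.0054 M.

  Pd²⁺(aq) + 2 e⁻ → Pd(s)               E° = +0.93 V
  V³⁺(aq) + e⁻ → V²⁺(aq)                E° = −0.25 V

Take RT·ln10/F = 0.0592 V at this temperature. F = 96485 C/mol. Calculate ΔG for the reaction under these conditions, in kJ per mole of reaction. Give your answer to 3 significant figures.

−208 kJ/mol

E°cell = +0.93 − (−0.25) = +1.18 V; the balanced reaction transfers n = 2 electrons.
The reaction quotient is [V³⁺(aq)]^2 / ([Pd²⁺(aq)]·[V²⁺(aq)]^2) = 2.78×10^3; by Nernst, E = +1.18 − (0.0592/2)(3.444) = +1.0781 V.
Then ΔG = −nFE = −2 × 96485 × +1.0781 J/mol = −208 kJ/mol.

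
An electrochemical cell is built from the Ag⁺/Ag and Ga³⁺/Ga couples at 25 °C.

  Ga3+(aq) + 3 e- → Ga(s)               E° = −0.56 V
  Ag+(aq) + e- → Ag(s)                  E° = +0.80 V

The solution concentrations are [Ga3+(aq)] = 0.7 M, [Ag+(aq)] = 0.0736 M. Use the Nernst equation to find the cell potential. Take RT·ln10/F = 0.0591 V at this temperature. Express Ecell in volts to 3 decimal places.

The Ag⁺/Ag couple has the more positive E°, so it is the cathode; Ga³⁺/Ga is the anode.
E°cell = E°cat − E°an = +0.80 − (−0.56) = +1.36 V; n = 3.
The balanced reaction is 3 Ag+(aq) + Ga(s) → 3 Ag(s) + Ga3+(aq), so Q = [Ga3+(aq)] / [Ag+(aq)]^3 = 1.76×10^3 and log Q = 3.244.
Applying E = E° − (RT ln10/nF)·log Q gives +1.36 − (0.0591/3)(3.244) = +1.296 V.

+1.296 V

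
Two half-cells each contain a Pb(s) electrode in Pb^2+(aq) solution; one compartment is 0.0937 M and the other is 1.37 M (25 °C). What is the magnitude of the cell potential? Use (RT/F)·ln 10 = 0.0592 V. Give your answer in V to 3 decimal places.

For a concentration cell E°cell = 0, since both electrodes use the same couple.
The compartment with the higher Pb^2+(aq) concentration (1.37 M) acts as the cathode; ions are reduced there and produced at the dilute (0.0937 M) anode.
With n = 2, Ecell = −(0.0592/2)·log([dilute]/[conc]) = −(0.0592/2)·log(0.0937/1.37) = +0.034 V.

0.034 V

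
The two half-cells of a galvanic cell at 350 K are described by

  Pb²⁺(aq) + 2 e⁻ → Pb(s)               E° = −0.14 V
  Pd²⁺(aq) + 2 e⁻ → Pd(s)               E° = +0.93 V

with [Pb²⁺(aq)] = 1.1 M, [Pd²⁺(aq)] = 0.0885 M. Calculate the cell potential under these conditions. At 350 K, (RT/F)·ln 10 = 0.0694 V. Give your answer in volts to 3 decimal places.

The Pd²⁺/Pd couple has the more positive E°, so it is the cathode; Pb²⁺/Pb is the anode.
The standard potential is +0.93 − (−0.14) = +1.07 V and the balanced reaction transfers n = 2 electrons.
For the overall reaction Pd²⁺(aq) + Pb(s) → Pd(s) + Pb²⁺(aq), Q = [Pb²⁺(aq)] / [Pd²⁺(aq)] = 12.4, giving log Q = 1.094.
Applying E = E° − (RT ln10/nF)·log Q gives +1.07 − (0.0694/2)(1.094) = +1.032 V.

+1.032 V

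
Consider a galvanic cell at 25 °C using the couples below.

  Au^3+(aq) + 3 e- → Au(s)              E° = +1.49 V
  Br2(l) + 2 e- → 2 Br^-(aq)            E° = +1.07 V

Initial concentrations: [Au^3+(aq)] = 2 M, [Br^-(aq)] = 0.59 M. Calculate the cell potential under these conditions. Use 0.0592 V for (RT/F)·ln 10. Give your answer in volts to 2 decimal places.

+0.41 V

Au³⁺/Au is reduced (cathode, E° = +1.49 V) and Br₂/Br⁻ is oxidized (anode).
The standard potential is +1.49 − (+1.07) = +0.42 V and the balanced reaction transfers n = 6 electrons.
For the overall reaction 2 Au^3+(aq) + 6 Br^-(aq) → 2 Au(s) + 3 Br2(l), Q = 1 / ([Au^3+(aq)]^2·[Br^-(aq)]^6) = 5.93, giving log Q = 0.773.
Applying E = E° − (RT ln10/nF)·log Q gives +0.42 − (0.0592/6)(0.773) = +0.41 V.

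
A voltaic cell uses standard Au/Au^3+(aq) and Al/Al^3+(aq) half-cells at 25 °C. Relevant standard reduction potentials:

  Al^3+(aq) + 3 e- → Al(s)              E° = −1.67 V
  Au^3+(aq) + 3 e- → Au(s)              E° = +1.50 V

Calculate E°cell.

+3.17 V

The Au³⁺/Au couple has the higher E°, so Au ion is reduced (cathode) and Al is oxidized (anode).
E°cell = E°(cathode) − E°(anode) = +1.50 − (−1.67) = +3.17 V.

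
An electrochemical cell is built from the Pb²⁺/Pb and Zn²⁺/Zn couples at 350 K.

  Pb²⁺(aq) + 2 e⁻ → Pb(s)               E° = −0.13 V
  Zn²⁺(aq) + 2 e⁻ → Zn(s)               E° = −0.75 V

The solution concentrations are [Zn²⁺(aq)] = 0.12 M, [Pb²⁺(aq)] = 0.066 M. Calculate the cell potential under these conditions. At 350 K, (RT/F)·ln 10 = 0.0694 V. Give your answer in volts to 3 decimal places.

+0.611 V

The Pb²⁺/Pb couple has the more positive E°, so it is the cathode; Zn²⁺/Zn is the anode.
E°cell = −0.13 − (−0.75) = +0.62 V, with n = 2 electrons transferred.
The balanced reaction is Pb²⁺(aq) + Zn(s) → Pb(s) + Zn²⁺(aq), so Q = [Zn²⁺(aq)] / [Pb²⁺(aq)] = 1.82 and log Q = 0.260.
Applying E = E° − (RT ln10/nF)·log Q gives +0.62 − (0.0694/2)(0.260) = +0.611 V.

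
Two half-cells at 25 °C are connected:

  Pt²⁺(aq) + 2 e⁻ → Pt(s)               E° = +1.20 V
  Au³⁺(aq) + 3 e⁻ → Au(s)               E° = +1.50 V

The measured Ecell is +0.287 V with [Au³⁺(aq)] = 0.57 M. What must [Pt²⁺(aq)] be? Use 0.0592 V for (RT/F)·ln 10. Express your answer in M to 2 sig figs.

1.9 M

With Au³⁺/Au at the cathode and Pt²⁺/Pt at the anode, E°cell = +1.50 − (+1.20) = +0.30 V (n = 6).
Rearranging E = E° − (0.0592/n)·log Q gives log Q = 6(+0.30 − (+0.287))/0.0592 = 1.318.
Balancing electrons gives 2 Au³⁺(aq) + 3 Pt(s) → 2 Au(s) + 3 Pt²⁺(aq); thus Q = [Pt²⁺(aq)]^3 / [Au³⁺(aq)]^2.
Isolating [Pt²⁺(aq)] in Q = 10^{1.318} yields log [Pt²⁺(aq)] = 0.277, i.e. 1.9 M.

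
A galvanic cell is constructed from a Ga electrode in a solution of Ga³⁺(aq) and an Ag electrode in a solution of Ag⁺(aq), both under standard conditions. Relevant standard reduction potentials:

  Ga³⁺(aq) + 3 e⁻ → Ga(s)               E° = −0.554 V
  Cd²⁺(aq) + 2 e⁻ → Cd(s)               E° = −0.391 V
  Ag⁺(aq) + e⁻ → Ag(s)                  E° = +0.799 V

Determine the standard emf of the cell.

The Ag⁺/Ag couple has the higher E°, so Ag ion is reduced (cathode) and Ga is oxidized (anode).
E°cell = E°(cathode) − E°(anode) = +0.799 − (−0.554) = +1.353 V.

+1.353 V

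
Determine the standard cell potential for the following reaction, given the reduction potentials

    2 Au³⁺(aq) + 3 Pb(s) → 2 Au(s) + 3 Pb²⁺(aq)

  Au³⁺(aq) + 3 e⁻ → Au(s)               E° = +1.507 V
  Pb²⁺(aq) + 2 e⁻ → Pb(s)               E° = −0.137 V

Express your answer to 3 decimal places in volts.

+1.644 V

Au³⁺(aq) gains electrons, so the Au³⁺/Au couple is the cathode; the Pb²⁺/Pb couple is the anode.
E°cell = E°(cathode) − E°(anode) = +1.507 − (−0.137) = +1.644 V.
The positive value indicates the reaction is spontaneous as written.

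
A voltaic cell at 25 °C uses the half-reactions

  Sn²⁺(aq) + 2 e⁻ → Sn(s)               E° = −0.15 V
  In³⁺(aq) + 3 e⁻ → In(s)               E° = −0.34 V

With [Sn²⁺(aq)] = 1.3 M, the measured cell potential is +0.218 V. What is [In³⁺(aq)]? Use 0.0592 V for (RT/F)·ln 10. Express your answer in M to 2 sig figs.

0.056 M

Sn²⁺/Sn is the cathode (higher E°); E°cell = −0.15 − (−0.34) = +0.19 V with n = 6.
From the Nernst equation, log Q = n(E° − E)/0.0592 = 6·(+0.19 − (+0.218))/0.0592 = −2.838.
Balancing electrons gives 3 Sn²⁺(aq) + 2 In(s) → 3 Sn(s) + 2 In³⁺(aq); thus Q = [In³⁺(aq)]^2 / [Sn²⁺(aq)]^3.
Solving for the unknown gives log [In³⁺(aq)] = −1.248, so [In³⁺(aq)] ≈ 0.056 M.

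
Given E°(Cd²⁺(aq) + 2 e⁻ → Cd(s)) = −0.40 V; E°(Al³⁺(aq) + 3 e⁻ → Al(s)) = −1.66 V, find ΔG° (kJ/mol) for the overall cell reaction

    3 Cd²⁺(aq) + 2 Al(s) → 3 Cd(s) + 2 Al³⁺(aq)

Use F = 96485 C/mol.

−729 kJ/mol

In the reaction as written Cd²⁺(aq) is reduced, so the Cd²⁺/Cd couple is the cathode and Al³⁺/Al is the anode.
E°cell = −0.40 − (−1.66) = +1.26 V; balancing electrons gives n = 6.
ΔG° = −nFE°cell = −(6)(96485)(+1.26) J/mol = −729 kJ/mol.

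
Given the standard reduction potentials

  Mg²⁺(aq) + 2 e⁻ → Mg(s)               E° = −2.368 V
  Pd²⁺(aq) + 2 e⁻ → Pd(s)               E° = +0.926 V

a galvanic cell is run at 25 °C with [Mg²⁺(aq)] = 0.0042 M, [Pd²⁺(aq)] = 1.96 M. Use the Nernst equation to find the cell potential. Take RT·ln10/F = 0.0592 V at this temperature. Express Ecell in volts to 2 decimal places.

Pd²⁺/Pd is reduced (cathode, E° = +0.926 V) and Mg²⁺/Mg is oxidized (anode).
E°cell = +0.926 − (−2.368) = +3.294 V, with n = 2 electrons transferred.
Balancing gives Pd²⁺(aq) + Mg(s) → Pd(s) + Mg²⁺(aq); hence Q = [Mg²⁺(aq)] / [Pd²⁺(aq)] = 0.00214 (log Q = −2.669).
By the Nernst equation, E = +3.294 − (0.0592/2)·(−2.669) = +3.37 V.

+3.37 V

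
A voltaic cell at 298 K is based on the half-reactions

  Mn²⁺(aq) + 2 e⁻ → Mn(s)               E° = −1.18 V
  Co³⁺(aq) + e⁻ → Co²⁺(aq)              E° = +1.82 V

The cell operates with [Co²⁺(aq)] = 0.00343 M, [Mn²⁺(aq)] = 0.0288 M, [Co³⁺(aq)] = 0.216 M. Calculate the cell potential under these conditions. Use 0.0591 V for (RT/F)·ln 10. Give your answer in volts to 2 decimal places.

Since E°(Co³⁺/Co²⁺) > E°(Mn²⁺/Mn), Co³⁺/Co²⁺ serves as the cathode.
E°cell = +1.82 − (−1.18) = +3.00 V, with n = 2 electrons transferred.
For the overall reaction 2 Co³⁺(aq) + Mn(s) → 2 Co²⁺(aq) + Mn²⁺(aq), Q = ([Co²⁺(aq)]^2·[Mn²⁺(aq)]) / [Co³⁺(aq)]^2 = 7.26×10^−6, giving log Q = −5.139.
Applying E = E° − (RT ln10/nF)·log Q gives +3.00 − (0.0591/2)(−5.139) = +3.15 V.

+3.15 V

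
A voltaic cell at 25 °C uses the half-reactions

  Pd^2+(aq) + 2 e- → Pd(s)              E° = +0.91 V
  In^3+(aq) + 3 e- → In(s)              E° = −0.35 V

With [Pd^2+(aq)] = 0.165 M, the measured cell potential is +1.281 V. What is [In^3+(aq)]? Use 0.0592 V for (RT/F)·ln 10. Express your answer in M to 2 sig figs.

The Pd²⁺/Pd couple has the larger reduction potential, so it is the cathode: E°cell = +0.91 − (−0.35) = +1.26 V and n = 6.
From the Nernst equation, log Q = n(E° − E)/0.0592 = 6·(+1.26 − (+1.281))/0.0592 = −2.128.
Balancing electrons gives 3 Pd^2+(aq) + 2 In(s) → 3 Pd(s) + 2 In^3+(aq); thus Q = [In^3+(aq)]^2 / [Pd^2+(aq)]^3.
Solving for the unknown gives log [In^3+(aq)] = −2.238, so [In^3+(aq)] ≈ 0.0058 M.

0.0058 M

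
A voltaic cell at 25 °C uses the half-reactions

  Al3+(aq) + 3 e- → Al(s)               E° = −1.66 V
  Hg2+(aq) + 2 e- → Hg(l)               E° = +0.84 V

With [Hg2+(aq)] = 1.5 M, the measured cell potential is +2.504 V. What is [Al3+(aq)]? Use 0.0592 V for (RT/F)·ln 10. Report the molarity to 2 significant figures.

With Hg²⁺/Hg at the cathode and Al³⁺/Al at the anode, E°cell = +0.84 − (−1.66) = +2.50 V (n = 6).
From the Nernst equation, log Q = n(E° − E)/0.0592 = 6·(+2.50 − (+2.504))/0.0592 = −0.405.
For 3 Hg2+(aq) + 2 Al(s) → 3 Hg(l) + 2 Al3+(aq), the reaction quotient is Q = [Al3+(aq)]^2 / [Hg2+(aq)]^3.
Isolating [Al3+(aq)] in Q = 10^{−0.405} yields log [Al3+(aq)] = 0.062, i.e. 1.2 M.

1.2 M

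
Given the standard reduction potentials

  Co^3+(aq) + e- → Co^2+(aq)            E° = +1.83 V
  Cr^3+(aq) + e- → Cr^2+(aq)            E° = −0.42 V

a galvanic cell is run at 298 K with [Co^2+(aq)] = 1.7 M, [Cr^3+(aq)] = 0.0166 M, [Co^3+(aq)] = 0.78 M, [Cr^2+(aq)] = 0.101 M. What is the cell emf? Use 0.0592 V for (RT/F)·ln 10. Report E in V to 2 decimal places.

Co³⁺/Co²⁺ is reduced (cathode, E° = +1.83 V) and Cr³⁺/Cr²⁺ is oxidized (anode).
The standard potential is +1.83 − (−0.42) = +2.25 V and the balanced reaction transfers n = 1 electron.
Balancing gives Co^3+(aq) + Cr^2+(aq) → Co^2+(aq) + Cr^3+(aq); hence Q = ([Co^2+(aq)]·[Cr^3+(aq)]) / ([Co^3+(aq)]·[Cr^2+(aq)]) = 0.358 (log Q = −0.446).
Applying E = E° − (RT ln10/nF)·log Q gives +2.25 − (0.0592/1)(−0.446) = +2.28 V.

+2.28 V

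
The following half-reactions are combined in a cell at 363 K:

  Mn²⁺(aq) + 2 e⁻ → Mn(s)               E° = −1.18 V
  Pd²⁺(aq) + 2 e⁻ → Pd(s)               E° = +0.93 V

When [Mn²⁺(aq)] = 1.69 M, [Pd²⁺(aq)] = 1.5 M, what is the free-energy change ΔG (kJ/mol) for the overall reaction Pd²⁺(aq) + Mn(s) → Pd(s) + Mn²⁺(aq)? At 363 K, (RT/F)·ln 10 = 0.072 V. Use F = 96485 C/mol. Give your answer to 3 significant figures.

E°cell = +0.93 − (−1.18) = +2.11 V; the balanced reaction transfers n = 2 electrons.
The reaction quotient is [Mn²⁺(aq)] / [Pd²⁺(aq)] = 1.13; by Nernst, E = +2.11 − (0.072/2)(0.052) = +2.1081 V.
Then ΔG = −nFE = −2 × 96485 × +2.1081 J/mol = −407 kJ/mol.

−407 kJ/mol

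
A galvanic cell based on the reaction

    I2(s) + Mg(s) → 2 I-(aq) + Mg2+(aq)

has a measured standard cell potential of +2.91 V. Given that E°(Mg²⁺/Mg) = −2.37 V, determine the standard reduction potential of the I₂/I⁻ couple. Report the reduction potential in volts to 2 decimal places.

+0.54 V

In the reaction as written the I₂/I⁻ couple is reduced (cathode) and Mg²⁺/Mg is oxidized (anode), so E°cell = E°(I₂/I⁻) − E°(Mg²⁺/Mg).
E°(I₂/I⁻) = E°cell + E°(anode) = +2.91 + (−2.37) = +0.54 V.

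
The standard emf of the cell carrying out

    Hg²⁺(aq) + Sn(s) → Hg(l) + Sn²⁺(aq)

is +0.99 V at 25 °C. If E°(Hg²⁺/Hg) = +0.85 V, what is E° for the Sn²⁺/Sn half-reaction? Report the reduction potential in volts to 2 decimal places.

In the reaction as written the Hg²⁺/Hg couple is reduced (cathode) and Sn²⁺/Sn is oxidized (anode), so E°cell = E°(Hg²⁺/Hg) − E°(Sn²⁺/Sn).
E°(Sn²⁺/Sn) = E°(cathode) − E°cell = +0.85 − (+0.99) = −0.14 V.

−0.14 V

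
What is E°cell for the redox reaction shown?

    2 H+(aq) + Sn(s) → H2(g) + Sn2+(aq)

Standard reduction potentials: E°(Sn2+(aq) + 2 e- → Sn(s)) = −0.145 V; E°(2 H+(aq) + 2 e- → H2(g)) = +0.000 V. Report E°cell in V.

+0.145 V

H+(aq) gains electrons, so the 2H⁺/H₂ couple is the cathode; the Sn²⁺/Sn couple is the anode.
E°cell = E°(cathode) − E°(anode) = +0.000 − (−0.145) = +0.145 V.
The positive value indicates the reaction is spontaneous as written.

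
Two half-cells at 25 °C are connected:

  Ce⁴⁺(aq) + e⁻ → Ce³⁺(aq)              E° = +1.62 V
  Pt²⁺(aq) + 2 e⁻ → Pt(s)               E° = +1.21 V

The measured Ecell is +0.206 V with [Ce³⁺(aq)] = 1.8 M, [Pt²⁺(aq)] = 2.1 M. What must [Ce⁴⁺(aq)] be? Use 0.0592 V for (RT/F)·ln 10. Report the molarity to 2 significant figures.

Ce⁴⁺/Ce³⁺ is the cathode (higher E°); E°cell = +1.62 − (+1.21) = +0.41 V with n = 2.
Since E = E° − (0.0592/n)·log Q, log Q = n(E° − E)/0.0592 = 6.892.
The balanced reaction is 2 Ce⁴⁺(aq) + Pt(s) → 2 Ce³⁺(aq) + Pt²⁺(aq), so Q = ([Ce³⁺(aq)]^2·[Pt²⁺(aq)]) / [Ce⁴⁺(aq)]^2.
Solving for the unknown gives log [Ce⁴⁺(aq)] = −3.030, so [Ce⁴⁺(aq)] ≈ 0.00093 M.

0.00093 M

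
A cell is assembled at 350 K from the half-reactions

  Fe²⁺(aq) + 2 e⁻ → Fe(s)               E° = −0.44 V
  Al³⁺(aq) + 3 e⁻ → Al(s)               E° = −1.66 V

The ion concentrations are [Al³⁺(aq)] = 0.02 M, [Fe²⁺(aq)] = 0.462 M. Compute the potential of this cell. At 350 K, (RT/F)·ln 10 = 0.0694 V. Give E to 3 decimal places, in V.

+1.248 V

Fe²⁺/Fe is reduced (cathode, E° = −0.44 V) and Al³⁺/Al is oxidized (anode).
The standard potential is −0.44 − (−1.66) = +1.22 V and the balanced reaction transfers n = 6 electrons.
Balancing gives 3 Fe²⁺(aq) + 2 Al(s) → 3 Fe(s) + 2 Al³⁺(aq); hence Q = [Al³⁺(aq)]^2 / [Fe²⁺(aq)]^3 = 0.00406 (log Q = −2.392).
By the Nernst equation, E = +1.22 − (0.0694/6)·(−2.392) = +1.248 V.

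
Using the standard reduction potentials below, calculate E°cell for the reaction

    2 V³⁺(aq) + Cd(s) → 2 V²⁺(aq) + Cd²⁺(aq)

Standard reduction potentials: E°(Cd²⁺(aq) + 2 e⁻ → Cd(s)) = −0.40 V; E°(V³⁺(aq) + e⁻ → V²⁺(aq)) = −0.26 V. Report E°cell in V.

In the reaction as written, V³⁺(aq) is reduced (cathode) and Cd²⁺(aq) is produced by oxidation at the anode.
E°cell = E°(cathode) − E°(anode) = −0.26 − (−0.40) = +0.14 V.

+0.14 V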